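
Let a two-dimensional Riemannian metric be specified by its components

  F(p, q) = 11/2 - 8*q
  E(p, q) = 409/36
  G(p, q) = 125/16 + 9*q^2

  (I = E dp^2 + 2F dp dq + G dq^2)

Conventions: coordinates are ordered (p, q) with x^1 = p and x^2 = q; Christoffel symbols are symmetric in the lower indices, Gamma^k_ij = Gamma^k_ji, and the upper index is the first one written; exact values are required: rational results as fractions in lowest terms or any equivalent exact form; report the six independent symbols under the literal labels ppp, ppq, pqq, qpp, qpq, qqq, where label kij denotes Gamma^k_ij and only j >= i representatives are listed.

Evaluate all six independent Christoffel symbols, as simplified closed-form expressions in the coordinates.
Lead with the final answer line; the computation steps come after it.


Answer: Gamma_ppp = 0, Gamma_ppq = 0, Gamma_pqq = (-28512*q - 36000)/(22032*q^2 + 50688*q + 33701), Gamma_qpp = 0, Gamma_qpq = 0, Gamma_qqq = (22032*q + 25344)/(22032*q^2 + 50688*q + 33701)

E = 409/36; F = 11/2 - 8*q; G = 125/16 + 9*q^2
Gamma^k_ij = (1/2) g^{kl} (d_i g_jl + d_j g_il - d_l g_ij), with g^inv = (1/(EG-F^2)) [[G, -F], [-F, E]]
first partials: E_p = 0, E_q = 0, F_p = 0, F_q = -8, G_p = 0, G_q = 18*q
D = EG - F^2 = 33701/576 + 88*q + (153/4)*q^2
expanded: Gamma^p_pp = (G E_p - 2F F_p + F E_q)/(2D), Gamma^p_pq = (G E_q - F G_p)/(2D), Gamma^p_qq = (2G F_q - G G_p - F G_q)/(2D), Gamma^q_pp = (2E F_p - E E_q - F E_p)/(2D), Gamma^q_pq = (E G_p - F E_q)/(2D), Gamma^q_qq = (E G_q - 2F F_q + F G_p)/(2D); substitute and cancel common factors


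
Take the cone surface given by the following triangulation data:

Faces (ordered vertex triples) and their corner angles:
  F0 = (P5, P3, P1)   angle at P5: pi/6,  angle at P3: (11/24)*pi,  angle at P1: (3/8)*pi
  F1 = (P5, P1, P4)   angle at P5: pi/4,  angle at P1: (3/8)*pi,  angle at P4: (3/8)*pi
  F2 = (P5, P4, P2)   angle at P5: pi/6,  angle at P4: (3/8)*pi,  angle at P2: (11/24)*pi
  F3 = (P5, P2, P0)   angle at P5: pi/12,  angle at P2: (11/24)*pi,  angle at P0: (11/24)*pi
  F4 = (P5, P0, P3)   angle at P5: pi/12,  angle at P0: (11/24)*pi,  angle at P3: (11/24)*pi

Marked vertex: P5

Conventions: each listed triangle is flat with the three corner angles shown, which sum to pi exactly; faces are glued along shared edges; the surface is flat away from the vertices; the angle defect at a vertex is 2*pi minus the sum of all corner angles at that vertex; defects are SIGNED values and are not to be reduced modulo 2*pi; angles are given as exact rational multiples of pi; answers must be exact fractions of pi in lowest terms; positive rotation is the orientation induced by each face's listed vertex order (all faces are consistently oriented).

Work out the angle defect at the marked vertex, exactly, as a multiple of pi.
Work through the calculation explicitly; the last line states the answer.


Sum of corner angles at P5: (3/4)*pi
defect = 2*pi - (3/4)*pi

Answer: defect(P5) = (5/4)*pi


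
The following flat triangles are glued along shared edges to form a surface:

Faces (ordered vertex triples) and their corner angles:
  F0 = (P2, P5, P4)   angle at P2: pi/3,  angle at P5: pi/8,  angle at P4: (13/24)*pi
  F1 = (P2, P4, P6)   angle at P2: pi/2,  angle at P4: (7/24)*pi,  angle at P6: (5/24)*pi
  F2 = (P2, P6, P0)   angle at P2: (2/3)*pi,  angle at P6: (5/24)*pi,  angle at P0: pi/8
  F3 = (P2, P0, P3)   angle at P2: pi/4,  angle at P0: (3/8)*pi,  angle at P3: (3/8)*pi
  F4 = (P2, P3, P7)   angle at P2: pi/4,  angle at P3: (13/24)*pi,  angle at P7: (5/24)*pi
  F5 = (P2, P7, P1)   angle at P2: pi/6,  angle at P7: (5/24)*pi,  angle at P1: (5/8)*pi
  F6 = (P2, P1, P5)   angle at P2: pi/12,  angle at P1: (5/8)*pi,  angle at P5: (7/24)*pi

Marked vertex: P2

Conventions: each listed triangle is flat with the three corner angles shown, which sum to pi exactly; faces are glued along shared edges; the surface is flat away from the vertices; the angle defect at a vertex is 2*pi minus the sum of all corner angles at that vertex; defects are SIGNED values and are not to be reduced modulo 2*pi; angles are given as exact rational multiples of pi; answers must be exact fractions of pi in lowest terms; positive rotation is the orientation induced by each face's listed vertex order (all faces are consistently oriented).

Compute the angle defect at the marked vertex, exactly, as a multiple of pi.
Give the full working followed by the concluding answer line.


Sum of corner angles at P2: (9/4)*pi
defect = 2*pi - (9/4)*pi

Answer: defect(P2) = -pi/4


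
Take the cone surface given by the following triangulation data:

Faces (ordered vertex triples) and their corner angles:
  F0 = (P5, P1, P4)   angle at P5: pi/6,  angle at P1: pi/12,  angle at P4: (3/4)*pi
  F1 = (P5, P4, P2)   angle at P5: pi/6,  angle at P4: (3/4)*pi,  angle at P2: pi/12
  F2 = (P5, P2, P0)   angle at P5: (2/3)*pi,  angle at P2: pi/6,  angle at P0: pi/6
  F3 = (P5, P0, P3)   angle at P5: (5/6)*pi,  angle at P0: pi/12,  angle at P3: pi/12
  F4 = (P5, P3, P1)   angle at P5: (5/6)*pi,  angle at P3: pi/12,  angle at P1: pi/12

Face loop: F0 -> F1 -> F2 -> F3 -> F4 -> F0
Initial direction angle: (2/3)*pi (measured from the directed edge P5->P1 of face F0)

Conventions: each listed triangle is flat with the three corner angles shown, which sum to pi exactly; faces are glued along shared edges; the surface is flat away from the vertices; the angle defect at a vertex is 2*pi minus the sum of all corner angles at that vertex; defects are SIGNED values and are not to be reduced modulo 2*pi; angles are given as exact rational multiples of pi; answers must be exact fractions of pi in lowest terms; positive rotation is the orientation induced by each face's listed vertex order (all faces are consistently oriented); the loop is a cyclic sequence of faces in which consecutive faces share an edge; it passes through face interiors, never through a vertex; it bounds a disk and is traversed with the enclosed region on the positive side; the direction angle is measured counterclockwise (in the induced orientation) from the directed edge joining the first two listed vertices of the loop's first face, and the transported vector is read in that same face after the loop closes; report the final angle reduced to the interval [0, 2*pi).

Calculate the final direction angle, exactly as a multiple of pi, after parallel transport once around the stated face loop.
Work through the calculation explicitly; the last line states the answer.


enclosed vertex P5: corner angles sum to (8/3)*pi, defect = 2*pi - (8/3)*pi = (-2/3)*pi
final direction = starting direction + enclosed defect total, reduced mod 2*pi (induced orientation)
final angle = (2/3)*pi - (2/3)*pi = 0 (mod 2*pi)

Answer: final direction angle = 0


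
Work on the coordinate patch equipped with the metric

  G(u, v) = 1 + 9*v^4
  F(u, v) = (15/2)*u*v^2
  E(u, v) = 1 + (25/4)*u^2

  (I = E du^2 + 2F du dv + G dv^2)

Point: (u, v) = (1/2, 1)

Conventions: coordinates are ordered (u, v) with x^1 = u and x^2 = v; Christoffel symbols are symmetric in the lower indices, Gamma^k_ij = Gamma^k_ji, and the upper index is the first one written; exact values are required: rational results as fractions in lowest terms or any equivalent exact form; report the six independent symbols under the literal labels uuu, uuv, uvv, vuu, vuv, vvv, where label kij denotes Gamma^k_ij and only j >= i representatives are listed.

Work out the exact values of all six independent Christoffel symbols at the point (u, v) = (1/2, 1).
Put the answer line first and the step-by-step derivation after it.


Answer: Gamma_uuu = 10/37, Gamma_uuv = 0, Gamma_uvv = 24/37, Gamma_vuu = 24/37, Gamma_vuv = 0, Gamma_vvv = 288/185

E = 41/16, F = 15/4, G = 10 at the point
E_u = 25/4, E_v = 0, F_u = 15/2, F_v = 15/2, G_u = 0, G_v = 36
EG - F^2 = 185/16;  g^inv = (16/185) * [[10, -15/4], [-15/4, 41/16]]
first-kind symbols [ij,l] = (1/2)(d_i g_jl + d_j g_il - d_l g_ij): [uu,u] = E_u/2 = 25/8, [uu,v] = F_u - E_v/2 = 15/2, [uv,u] = E_v/2 = 0, [uv,v] = G_u/2 = 0, [vv,u] = F_v - G_u/2 = 15/2, [vv,v] = G_v/2 = 18
Gamma^u_ij = (G*[ij,u] - F*[ij,v])/(EG - F^2), Gamma^v_ij = (E*[ij,v] - F*[ij,u])/(EG - F^2)


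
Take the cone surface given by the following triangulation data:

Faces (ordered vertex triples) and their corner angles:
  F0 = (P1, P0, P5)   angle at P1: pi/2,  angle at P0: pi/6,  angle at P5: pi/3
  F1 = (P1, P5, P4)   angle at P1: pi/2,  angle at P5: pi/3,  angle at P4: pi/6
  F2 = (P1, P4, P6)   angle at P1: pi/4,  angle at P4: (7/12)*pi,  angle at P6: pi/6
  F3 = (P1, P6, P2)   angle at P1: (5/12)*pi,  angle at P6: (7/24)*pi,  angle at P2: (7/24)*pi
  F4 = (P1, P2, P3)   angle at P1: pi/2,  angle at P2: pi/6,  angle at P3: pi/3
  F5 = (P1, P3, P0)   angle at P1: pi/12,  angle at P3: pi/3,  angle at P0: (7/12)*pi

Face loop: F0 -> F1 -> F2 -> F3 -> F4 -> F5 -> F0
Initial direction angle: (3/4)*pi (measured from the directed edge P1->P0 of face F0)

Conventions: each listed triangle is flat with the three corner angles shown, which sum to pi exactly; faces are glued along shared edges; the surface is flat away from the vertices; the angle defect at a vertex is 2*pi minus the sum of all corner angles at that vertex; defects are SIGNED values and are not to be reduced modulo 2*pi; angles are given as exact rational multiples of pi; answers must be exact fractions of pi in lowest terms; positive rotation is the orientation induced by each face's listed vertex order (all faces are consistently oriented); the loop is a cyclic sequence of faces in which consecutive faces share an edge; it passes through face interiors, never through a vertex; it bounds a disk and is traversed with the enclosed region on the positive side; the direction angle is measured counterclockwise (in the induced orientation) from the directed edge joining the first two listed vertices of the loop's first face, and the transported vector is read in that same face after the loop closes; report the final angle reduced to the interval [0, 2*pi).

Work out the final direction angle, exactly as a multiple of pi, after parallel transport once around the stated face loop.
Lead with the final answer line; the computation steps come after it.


Answer: final direction angle = pi/2

enclosed vertex P1: corner angles sum to (9/4)*pi, defect = 2*pi - (9/4)*pi = -pi/4
transport around the loop rotates by the sum of enclosed defects; add to the initial angle mod 2*pi
final angle = (3/4)*pi - pi/4 = pi/2 (mod 2*pi)


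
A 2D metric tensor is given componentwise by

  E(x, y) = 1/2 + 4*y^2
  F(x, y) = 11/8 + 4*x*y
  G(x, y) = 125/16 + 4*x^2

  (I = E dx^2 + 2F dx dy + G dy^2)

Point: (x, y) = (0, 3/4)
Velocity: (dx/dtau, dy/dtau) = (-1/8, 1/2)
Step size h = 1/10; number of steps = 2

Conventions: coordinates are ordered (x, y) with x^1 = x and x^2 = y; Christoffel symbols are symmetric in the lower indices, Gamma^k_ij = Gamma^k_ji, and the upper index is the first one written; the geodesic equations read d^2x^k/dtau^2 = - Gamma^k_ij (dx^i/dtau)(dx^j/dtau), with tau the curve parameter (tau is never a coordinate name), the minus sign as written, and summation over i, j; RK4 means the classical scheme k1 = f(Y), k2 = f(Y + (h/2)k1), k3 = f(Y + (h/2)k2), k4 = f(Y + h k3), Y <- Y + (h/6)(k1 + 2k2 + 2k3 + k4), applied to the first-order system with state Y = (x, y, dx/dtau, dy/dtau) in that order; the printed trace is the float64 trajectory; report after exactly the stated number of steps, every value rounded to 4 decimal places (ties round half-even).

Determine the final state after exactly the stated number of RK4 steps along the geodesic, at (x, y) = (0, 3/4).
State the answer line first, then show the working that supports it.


Answer: x = -0.0223, y = 0.8495, dx/dtau = -0.0997, dy/dtau = 0.4955

f(Y) = (dx/dtau, dy/dtau, -Gamma^x_ij Y'^i Y'^j, -Gamma^y_ij Y'^i Y'^j) with the Gammas evaluated at the stage position; h = 0.100000; intermediate values shown to 6 dp
step 0: x = 0.0000, y = 0.7500, dx/dtau = -0.1250, dy/dtau = 0.5000
step 1:
  k1: at (x, y) = (0.000000, 0.750000), (dx/dtau, dy/dtau) = (-0.125000, 0.500000); Gamma_xxx = 0.000000, Gamma_xxy = 1.196172, Gamma_xyy = 0.000000, Gamma_yxx = 0.000000, Gamma_yxy = -0.210526, Gamma_yyy = 0.000000; k1 = (-0.125000, 0.500000, 0.149522, -0.026316)
  k2: at (x, y) = (-0.006250, 0.775000), (dx/dtau, dy/dtau) = (-0.117524, 0.498684); Gamma_xxx = 0.000000, Gamma_xxy = 1.163860, Gamma_xyy = 0.000000, Gamma_yxx = 0.000000, Gamma_yxy = -0.205149, Gamma_yyy = 0.000000; k2 = (-0.117524, 0.498684, 0.136421, -0.024046)
  k3: at (x, y) = (-0.005876, 0.774934), (dx/dtau, dy/dtau) = (-0.118179, 0.498798); Gamma_xxx = 0.000000, Gamma_xxy = 1.164020, Gamma_xyy = 0.000000, Gamma_yxx = 0.000000, Gamma_yxy = -0.205159, Gamma_yyy = 0.000000; k3 = (-0.118179, 0.498798, 0.137232, -0.024187)
  k4: at (x, y) = (-0.011818, 0.799880), (dx/dtau, dy/dtau) = (-0.111277, 0.497581); Gamma_xxx = 0.000000, Gamma_xxy = 1.133281, Gamma_xyy = 0.000000, Gamma_yxx = 0.000000, Gamma_yxy = -0.200009, Gamma_yyy = 0.000000; k4 = (-0.111277, 0.497581, 0.125498, -0.022149)
  Y <- Y + (h/6)(k1 + 2k2 + 2k3 + k4): x = -0.0118, y = 0.7999, dx/dtau = -0.1113, dy/dtau = 0.4976
step 2:
  k1: at (x, y) = (-0.011795, 0.799876), (dx/dtau, dy/dtau) = (-0.111295, 0.497584); Gamma_xxx = 0.000000, Gamma_xxy = 1.133291, Gamma_xyy = 0.000000, Gamma_yxx = 0.000000, Gamma_yxy = -0.200010, Gamma_yyy = 0.000000; k1 = (-0.111295, 0.497584, 0.125520, -0.022152)
  k2: at (x, y) = (-0.017359, 0.824755), (dx/dtau, dy/dtau) = (-0.105019, 0.496477); Gamma_xxx = 0.000000, Gamma_xxy = 1.104071, Gamma_xyy = 0.000000, Gamma_yxx = 0.000000, Gamma_yxy = -0.195081, Gamma_yyy = 0.000000; k2 = (-0.105019, 0.496477, 0.115131, -0.020343)
  k3: at (x, y) = (-0.017046, 0.824700), (dx/dtau, dy/dtau) = (-0.105538, 0.496567); Gamma_xxx = 0.000000, Gamma_xxy = 1.104194, Gamma_xyy = 0.000000, Gamma_yxx = 0.000000, Gamma_yxy = -0.195089, Gamma_yyy = 0.000000; k3 = (-0.105538, 0.496567, 0.115734, -0.020448)
  k4: at (x, y) = (-0.022349, 0.849532), (dx/dtau, dy/dtau) = (-0.099721, 0.495540); Gamma_xxx = 0.000000, Gamma_xxy = 1.076357, Gamma_xyy = 0.000000, Gamma_yxx = 0.000000, Gamma_yxy = -0.190370, Gamma_yyy = 0.000000; k4 = (-0.099721, 0.495540, 0.106378, -0.018815)
  Y <- Y + (h/6)(k1 + 2k2 + 2k3 + k4): x = -0.0223, y = 0.8495, dx/dtau = -0.0997, dy/dtau = 0.4955


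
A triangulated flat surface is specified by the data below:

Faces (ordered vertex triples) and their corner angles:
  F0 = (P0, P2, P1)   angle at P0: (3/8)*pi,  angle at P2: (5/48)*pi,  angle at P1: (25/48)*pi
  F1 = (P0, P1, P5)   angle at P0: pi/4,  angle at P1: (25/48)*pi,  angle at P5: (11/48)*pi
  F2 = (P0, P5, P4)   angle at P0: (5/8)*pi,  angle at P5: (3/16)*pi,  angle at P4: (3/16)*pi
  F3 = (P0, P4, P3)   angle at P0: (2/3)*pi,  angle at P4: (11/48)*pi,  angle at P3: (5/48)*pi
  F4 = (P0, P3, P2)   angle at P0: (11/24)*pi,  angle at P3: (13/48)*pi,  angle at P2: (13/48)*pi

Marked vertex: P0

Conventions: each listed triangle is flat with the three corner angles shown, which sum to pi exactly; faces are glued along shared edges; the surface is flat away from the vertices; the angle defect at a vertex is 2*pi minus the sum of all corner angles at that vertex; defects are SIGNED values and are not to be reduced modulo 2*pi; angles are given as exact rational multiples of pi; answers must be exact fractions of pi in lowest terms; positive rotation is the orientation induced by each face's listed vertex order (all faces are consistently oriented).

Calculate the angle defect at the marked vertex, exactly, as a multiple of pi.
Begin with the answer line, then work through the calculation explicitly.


Answer: defect(P0) = (-3/8)*pi

Sum of corner angles at P0: (19/8)*pi
defect = 2*pi - (19/8)*pi


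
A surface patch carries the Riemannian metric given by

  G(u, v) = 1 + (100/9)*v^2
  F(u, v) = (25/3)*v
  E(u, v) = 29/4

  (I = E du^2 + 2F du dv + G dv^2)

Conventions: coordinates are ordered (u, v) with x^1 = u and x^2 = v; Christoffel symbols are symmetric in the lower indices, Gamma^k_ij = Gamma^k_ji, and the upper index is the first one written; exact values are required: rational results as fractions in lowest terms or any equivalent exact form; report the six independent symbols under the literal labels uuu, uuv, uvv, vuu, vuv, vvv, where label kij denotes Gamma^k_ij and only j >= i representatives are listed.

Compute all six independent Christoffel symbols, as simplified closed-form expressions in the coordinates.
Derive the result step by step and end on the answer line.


E = 29/4; F = (25/3)*v; G = 1 + (100/9)*v^2
Gamma^k_ij = (1/2) g^{kl} (d_i g_jl + d_j g_il - d_l g_ij), with g^inv = (1/(EG-F^2)) [[G, -F], [-F, E]]
first partials: E_u = 0, E_v = 0, F_u = 0, F_v = 25/3, G_u = 0, G_v = (200/9)*v
D = EG - F^2 = 29/4 + (100/9)*v^2
expanded: Gamma^u_uu = (G E_u - 2F F_u + F E_v)/(2D), Gamma^u_uv = (G E_v - F G_u)/(2D), Gamma^u_vv = (2G F_v - G G_u - F G_v)/(2D), Gamma^v_uu = (2E F_u - E E_v - F E_u)/(2D), Gamma^v_uv = (E G_u - F E_v)/(2D), Gamma^v_vv = (E G_v - 2F F_v + F G_u)/(2D); substitute and cancel common factors

Answer: Gamma_uuu = 0, Gamma_uuv = 0, Gamma_uvv = 300/(400*v^2 + 261), Gamma_vuu = 0, Gamma_vuv = 0, Gamma_vvv = 400*v/(400*v^2 + 261)


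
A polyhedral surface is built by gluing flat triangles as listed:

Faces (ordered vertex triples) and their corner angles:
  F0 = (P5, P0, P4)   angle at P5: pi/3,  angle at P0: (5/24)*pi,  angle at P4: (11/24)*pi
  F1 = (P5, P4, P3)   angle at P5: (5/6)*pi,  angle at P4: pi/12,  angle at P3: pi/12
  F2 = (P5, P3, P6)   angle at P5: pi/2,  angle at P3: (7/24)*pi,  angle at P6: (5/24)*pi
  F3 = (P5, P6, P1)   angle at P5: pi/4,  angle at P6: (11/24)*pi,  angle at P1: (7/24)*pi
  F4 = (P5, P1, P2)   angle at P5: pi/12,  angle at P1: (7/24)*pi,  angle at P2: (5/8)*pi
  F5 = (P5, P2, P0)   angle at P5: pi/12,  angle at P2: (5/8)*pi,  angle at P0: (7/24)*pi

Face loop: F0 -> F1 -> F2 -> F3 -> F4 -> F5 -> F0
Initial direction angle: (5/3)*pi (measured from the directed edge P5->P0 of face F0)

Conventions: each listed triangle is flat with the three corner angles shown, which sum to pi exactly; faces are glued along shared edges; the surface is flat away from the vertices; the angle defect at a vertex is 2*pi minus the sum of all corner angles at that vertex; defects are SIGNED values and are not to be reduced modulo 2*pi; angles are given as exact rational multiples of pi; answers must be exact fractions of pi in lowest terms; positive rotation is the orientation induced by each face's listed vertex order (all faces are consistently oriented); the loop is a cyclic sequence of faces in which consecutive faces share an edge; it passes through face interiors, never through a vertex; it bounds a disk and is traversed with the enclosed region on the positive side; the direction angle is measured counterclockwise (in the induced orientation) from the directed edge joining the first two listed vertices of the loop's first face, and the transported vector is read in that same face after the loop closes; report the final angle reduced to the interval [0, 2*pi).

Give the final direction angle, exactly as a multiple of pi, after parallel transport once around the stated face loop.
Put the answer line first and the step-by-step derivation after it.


Answer: final direction angle = (19/12)*pi

enclosed vertex P5: corner angles sum to (25/12)*pi, defect = 2*pi - (25/12)*pi = -pi/12
the final direction is the initial angle plus the enclosed defects, taken mod 2*pi in the induced orientation
final angle = (5/3)*pi - pi/12 = (19/12)*pi (mod 2*pi)


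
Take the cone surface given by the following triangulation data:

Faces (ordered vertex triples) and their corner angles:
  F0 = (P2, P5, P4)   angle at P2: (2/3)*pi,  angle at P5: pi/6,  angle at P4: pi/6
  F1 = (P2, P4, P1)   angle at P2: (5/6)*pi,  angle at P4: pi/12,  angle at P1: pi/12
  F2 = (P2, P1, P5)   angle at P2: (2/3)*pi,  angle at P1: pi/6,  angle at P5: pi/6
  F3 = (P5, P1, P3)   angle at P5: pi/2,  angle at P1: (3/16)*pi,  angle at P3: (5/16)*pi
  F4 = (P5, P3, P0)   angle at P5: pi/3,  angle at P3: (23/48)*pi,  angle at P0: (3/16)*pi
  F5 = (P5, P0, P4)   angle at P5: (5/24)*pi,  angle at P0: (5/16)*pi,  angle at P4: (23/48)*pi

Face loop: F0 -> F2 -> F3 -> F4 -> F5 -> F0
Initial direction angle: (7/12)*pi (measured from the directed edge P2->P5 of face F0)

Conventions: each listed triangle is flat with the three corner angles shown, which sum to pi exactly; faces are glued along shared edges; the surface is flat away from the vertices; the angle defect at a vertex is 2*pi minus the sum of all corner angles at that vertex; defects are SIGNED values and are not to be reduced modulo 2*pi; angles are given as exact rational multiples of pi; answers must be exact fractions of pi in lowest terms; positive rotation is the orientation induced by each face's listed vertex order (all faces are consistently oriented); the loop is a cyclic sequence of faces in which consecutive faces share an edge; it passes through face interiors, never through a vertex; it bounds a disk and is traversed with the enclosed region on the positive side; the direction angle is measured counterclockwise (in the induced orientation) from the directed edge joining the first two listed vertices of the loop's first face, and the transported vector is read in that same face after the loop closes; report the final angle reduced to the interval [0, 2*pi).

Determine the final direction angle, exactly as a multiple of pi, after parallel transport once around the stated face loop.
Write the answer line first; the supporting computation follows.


Answer: final direction angle = (29/24)*pi

enclosed vertex P5: corner angles sum to (11/8)*pi, defect = 2*pi - (11/8)*pi = (5/8)*pi
the final direction is the initial angle plus the enclosed defects, taken mod 2*pi in the induced orientation
final angle = (7/12)*pi + (5/8)*pi = (29/24)*pi (mod 2*pi)


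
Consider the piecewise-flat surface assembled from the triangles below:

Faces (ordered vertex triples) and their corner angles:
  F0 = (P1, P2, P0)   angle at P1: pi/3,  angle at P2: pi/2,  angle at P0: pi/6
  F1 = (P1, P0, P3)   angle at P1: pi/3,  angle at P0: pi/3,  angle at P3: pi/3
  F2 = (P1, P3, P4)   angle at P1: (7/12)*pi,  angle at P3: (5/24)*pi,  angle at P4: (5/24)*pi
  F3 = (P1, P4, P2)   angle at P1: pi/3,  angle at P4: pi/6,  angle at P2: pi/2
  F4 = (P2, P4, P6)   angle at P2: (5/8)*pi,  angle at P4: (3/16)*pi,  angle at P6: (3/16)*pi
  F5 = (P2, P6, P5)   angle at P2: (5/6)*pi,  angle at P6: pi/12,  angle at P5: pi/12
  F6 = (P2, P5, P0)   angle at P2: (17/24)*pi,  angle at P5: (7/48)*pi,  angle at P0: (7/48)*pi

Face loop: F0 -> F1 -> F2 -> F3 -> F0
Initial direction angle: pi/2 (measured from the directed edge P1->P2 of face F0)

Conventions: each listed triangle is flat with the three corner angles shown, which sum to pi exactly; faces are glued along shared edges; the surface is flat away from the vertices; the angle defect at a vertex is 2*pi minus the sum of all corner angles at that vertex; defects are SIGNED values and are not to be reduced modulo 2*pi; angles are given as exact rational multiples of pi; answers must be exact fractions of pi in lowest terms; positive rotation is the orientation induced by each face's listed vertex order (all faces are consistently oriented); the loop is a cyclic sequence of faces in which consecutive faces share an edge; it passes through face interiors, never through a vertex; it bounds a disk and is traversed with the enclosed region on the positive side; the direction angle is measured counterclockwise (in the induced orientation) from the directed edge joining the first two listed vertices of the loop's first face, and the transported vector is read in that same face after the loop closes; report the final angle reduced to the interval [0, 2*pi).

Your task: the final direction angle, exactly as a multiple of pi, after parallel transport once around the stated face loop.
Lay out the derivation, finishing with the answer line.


enclosed vertex P1: corner angles sum to (19/12)*pi, defect = 2*pi - (19/12)*pi = (5/12)*pi
final direction = starting direction + enclosed defect total, reduced mod 2*pi (induced orientation)
final angle = pi/2 + (5/12)*pi = (11/12)*pi (mod 2*pi)

Answer: final direction angle = (11/12)*pi


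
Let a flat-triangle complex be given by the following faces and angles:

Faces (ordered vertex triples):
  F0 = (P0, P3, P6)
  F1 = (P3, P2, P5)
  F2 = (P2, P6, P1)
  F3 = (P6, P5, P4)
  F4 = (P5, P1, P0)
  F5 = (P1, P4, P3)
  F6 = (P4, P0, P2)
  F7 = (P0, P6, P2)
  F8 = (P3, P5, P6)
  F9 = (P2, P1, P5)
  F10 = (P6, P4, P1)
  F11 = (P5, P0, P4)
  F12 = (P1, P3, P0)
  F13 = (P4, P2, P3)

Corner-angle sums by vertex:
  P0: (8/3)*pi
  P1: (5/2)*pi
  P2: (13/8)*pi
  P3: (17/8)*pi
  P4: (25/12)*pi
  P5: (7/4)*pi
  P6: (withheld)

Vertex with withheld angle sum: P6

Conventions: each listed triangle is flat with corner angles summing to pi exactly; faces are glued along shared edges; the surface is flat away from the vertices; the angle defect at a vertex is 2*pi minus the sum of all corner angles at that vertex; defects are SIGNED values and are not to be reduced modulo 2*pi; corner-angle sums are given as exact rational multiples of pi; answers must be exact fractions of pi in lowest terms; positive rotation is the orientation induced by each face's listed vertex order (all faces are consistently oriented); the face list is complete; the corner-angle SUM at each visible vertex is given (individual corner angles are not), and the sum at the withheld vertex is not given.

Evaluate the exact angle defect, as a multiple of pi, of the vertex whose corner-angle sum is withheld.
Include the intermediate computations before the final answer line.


V = 7, E = 21, F = 14; chi = V - E + F = 0
Gauss-Bonnet: total defect = 2*pi*chi = 0; visible defects sum to (-3/4)*pi

Answer: defect(P6) = (3/4)*pi


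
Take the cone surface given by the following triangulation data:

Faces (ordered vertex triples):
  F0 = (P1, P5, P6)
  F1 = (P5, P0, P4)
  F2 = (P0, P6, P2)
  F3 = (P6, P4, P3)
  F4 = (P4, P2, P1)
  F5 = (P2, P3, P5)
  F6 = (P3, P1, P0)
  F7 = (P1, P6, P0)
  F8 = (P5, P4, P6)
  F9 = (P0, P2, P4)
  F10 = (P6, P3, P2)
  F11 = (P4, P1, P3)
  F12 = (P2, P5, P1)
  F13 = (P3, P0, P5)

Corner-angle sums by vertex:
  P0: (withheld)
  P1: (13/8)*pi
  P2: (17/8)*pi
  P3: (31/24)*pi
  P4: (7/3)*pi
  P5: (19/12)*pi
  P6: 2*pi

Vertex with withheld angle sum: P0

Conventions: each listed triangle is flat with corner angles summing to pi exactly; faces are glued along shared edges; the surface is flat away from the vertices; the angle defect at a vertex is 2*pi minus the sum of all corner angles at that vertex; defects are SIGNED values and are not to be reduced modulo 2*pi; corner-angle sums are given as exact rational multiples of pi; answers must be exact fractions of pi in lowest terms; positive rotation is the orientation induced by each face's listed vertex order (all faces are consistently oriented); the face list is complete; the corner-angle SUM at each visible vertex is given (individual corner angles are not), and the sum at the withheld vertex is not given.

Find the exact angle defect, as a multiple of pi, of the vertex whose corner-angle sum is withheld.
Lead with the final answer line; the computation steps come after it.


Answer: defect(P0) = (-25/24)*pi

V = 7, E = 21, F = 14; chi = V - E + F = 0
Gauss-Bonnet: total defect = 2*pi*chi = 0; visible defects sum to (25/24)*pi


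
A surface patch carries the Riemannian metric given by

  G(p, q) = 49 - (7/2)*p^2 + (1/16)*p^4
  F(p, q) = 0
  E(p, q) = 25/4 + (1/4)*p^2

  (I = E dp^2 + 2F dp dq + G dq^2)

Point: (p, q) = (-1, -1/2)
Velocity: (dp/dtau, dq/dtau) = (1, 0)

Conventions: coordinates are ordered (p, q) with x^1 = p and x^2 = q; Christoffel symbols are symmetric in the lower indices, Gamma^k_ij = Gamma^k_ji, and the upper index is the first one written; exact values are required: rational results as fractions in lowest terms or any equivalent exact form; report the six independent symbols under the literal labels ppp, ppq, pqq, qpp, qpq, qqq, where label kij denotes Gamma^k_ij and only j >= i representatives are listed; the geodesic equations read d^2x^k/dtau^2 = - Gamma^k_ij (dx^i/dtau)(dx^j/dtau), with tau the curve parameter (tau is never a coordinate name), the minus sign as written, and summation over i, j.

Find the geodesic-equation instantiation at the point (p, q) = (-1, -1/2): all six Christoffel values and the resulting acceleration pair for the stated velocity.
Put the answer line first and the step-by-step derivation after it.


Answer: Gamma_ppp = -1/26, Gamma_ppq = 0, Gamma_pqq = -27/52, Gamma_qpp = 0, Gamma_qpq = 2/27, Gamma_qqq = 0; accelerations (d^2p/dtau^2, d^2q/dtau^2) = (1/26, 0)

E = 13/2, F = 0, G = 729/16 at the point
E_p = -1/2, E_q = 0, F_p = 0, F_q = 0, G_p = 27/4, G_q = 0
EG - F^2 = 9477/32;  g^inv = (32/9477) * [[729/16, 0], [0, 13/2]]
first-kind symbols [ij,l] = (1/2)(d_i g_jl + d_j g_il - d_l g_ij): [pp,p] = E_p/2 = -1/4, [pp,q] = F_p - E_q/2 = 0, [pq,p] = E_q/2 = 0, [pq,q] = G_p/2 = 27/8, [qq,p] = F_q - G_p/2 = -27/8, [qq,q] = G_q/2 = 0
Gamma^p_ij = (G*[ij,p] - F*[ij,q])/(EG - F^2), Gamma^q_ij = (E*[ij,q] - F*[ij,p])/(EG - F^2)
Gamma_ppp = -1/26, Gamma_ppq = 0, Gamma_pqq = -27/52, Gamma_qpp = 0, Gamma_qpq = 2/27, Gamma_qqq = 0
d^2p/dtau^2 = -(Gamma_ppp*(1)^2 + 2*Gamma_ppq*(1)*(0) + Gamma_pqq*(0)^2) = 1/26
d^2q/dtau^2 = -(Gamma_qpp*(1)^2 + 2*Gamma_qpq*(1)*(0) + Gamma_qqq*(0)^2) = 0


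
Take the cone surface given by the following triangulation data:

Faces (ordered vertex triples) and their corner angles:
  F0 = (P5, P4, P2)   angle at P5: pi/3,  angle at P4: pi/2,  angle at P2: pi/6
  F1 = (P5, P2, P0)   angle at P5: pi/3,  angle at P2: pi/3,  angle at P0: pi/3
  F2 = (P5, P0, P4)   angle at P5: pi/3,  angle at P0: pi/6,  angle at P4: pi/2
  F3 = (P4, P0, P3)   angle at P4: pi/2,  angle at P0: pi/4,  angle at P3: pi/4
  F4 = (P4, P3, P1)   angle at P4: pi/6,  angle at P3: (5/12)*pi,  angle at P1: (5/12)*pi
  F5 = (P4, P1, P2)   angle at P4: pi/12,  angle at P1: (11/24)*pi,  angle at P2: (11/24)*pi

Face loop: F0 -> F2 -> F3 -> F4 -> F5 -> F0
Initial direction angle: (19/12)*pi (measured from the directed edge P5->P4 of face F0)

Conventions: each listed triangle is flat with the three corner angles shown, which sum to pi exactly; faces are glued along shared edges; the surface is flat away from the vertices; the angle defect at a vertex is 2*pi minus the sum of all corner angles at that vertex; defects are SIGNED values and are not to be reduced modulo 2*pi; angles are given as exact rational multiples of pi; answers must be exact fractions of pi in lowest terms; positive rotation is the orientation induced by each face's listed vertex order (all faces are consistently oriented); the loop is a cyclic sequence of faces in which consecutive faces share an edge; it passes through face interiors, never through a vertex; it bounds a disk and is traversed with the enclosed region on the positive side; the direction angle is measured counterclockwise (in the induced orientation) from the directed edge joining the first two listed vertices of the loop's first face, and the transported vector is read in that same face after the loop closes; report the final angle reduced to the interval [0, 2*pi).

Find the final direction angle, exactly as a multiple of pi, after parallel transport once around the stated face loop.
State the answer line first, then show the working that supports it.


Answer: final direction angle = (11/6)*pi

enclosed vertex P4: corner angles sum to (7/4)*pi, defect = 2*pi - (7/4)*pi = pi/4
summing the enclosed defects onto the initial angle, mod 2*pi in the induced orientation:
final angle = (19/12)*pi + pi/4 = (11/6)*pi (mod 2*pi)


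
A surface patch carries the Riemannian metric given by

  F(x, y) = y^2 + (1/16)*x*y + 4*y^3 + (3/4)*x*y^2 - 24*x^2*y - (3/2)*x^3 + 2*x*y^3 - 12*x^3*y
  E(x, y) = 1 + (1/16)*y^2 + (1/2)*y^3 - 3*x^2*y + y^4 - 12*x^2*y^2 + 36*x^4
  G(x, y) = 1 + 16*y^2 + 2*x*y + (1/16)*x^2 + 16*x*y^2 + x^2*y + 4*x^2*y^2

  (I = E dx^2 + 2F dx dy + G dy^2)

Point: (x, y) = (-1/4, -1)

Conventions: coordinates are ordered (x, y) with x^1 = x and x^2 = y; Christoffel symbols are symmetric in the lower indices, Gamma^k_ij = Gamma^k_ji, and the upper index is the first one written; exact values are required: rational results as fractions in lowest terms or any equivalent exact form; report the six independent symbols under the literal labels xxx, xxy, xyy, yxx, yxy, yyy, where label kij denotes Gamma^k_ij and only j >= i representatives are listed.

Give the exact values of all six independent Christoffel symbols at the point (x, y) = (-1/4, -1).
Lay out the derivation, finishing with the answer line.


E = 73/64, F = -171/128, G = 3505/256 at the point
E_x = 9/4, E_y = -21/16, F_x = -363/32, F_y = 483/64, G_x = 399/32, G_y = -399/16
EG - F^2 = 3541/256;  g^inv = (256/3541) * [[3505/256, 171/128], [171/128, 73/64]]
first-kind symbols [ij,l] = (1/2)(d_i g_jl + d_j g_il - d_l g_ij): [xx,x] = E_x/2 = 9/8, [xx,y] = F_x - E_y/2 = -171/16, [xy,x] = E_y/2 = -21/32, [xy,y] = G_x/2 = 399/64, [yy,x] = F_y - G_x/2 = 21/16, [yy,y] = G_y/2 = -399/32
Gamma^x_ij = (G*[ij,x] - F*[ij,y])/(EG - F^2), Gamma^y_ij = (E*[ij,y] - F*[ij,x])/(EG - F^2)

Answer: Gamma_xxx = 288/3541, Gamma_xxy = -168/3541, Gamma_xyy = 336/3541, Gamma_yxx = -2736/3541, Gamma_yxy = 1596/3541, Gamma_yyy = -3192/3541


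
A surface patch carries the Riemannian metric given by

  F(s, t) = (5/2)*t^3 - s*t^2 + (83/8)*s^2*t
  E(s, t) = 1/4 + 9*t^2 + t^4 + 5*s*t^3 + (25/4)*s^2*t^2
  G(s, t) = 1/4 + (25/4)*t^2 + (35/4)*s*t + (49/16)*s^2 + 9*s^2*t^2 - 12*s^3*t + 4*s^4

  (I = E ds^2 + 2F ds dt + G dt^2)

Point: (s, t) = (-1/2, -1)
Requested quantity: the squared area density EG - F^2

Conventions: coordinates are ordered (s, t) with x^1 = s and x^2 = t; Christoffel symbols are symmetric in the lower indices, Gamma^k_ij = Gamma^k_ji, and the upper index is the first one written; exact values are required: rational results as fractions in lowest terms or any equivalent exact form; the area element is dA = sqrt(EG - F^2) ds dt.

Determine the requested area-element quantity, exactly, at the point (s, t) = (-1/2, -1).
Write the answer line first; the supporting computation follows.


Answer: EG - F^2 = 40913/256

E = 229/16, F = -147/32, G = 809/64; EG - F^2 = 40913/256


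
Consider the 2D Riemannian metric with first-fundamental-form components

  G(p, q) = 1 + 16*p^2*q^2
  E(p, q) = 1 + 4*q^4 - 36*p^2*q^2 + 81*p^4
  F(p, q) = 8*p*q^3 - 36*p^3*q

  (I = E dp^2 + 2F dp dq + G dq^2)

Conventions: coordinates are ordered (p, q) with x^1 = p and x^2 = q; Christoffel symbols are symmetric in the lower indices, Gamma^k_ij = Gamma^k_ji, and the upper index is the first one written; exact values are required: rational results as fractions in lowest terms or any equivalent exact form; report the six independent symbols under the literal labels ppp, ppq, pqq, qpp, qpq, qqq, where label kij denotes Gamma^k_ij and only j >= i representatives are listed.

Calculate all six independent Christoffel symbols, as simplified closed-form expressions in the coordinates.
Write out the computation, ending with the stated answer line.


E = 1 + 4*q^4 - 36*p^2*q^2 + 81*p^4; F = 8*p*q^3 - 36*p^3*q; G = 1 + 16*p^2*q^2
Gamma^k_ij = (1/2) g^{kl} (d_i g_jl + d_j g_il - d_l g_ij), with g^inv = (1/(EG-F^2)) [[G, -F], [-F, E]]
first partials: E_p = -72*p*q^2 + 324*p^3, E_q = 16*q^3 - 72*p^2*q, F_p = 8*q^3 - 108*p^2*q, F_q = 24*p*q^2 - 36*p^3, G_p = 32*p*q^2, G_q = 32*p^2*q
D = EG - F^2 = 1 + 4*q^4 - 20*p^2*q^2 + 81*p^4
expanded: Gamma^p_pp = (G E_p - 2F F_p + F E_q)/(2D), Gamma^p_pq = (G E_q - F G_p)/(2D), Gamma^p_qq = (2G F_q - G G_p - F G_q)/(2D), Gamma^q_pp = (2E F_p - E E_q - F E_p)/(2D), Gamma^q_pq = (E G_p - F E_q)/(2D), Gamma^q_qq = (E G_q - 2F F_q + F G_p)/(2D); substitute and cancel common factors

Answer: Gamma_ppp = (162*p^3 - 36*p*q^2)/(81*p^4 - 20*p^2*q^2 + 4*q^4 + 1), Gamma_ppq = (-36*p^2*q + 8*q^3)/(81*p^4 - 20*p^2*q^2 + 4*q^4 + 1), Gamma_pqq = (-36*p^3 + 8*p*q^2)/(81*p^4 - 20*p^2*q^2 + 4*q^4 + 1), Gamma_qpp = -72*p^2*q/(81*p^4 - 20*p^2*q^2 + 4*q^4 + 1), Gamma_qpq = 16*p*q^2/(81*p^4 - 20*p^2*q^2 + 4*q^4 + 1), Gamma_qqq = 16*p^2*q/(81*p^4 - 20*p^2*q^2 + 4*q^4 + 1)


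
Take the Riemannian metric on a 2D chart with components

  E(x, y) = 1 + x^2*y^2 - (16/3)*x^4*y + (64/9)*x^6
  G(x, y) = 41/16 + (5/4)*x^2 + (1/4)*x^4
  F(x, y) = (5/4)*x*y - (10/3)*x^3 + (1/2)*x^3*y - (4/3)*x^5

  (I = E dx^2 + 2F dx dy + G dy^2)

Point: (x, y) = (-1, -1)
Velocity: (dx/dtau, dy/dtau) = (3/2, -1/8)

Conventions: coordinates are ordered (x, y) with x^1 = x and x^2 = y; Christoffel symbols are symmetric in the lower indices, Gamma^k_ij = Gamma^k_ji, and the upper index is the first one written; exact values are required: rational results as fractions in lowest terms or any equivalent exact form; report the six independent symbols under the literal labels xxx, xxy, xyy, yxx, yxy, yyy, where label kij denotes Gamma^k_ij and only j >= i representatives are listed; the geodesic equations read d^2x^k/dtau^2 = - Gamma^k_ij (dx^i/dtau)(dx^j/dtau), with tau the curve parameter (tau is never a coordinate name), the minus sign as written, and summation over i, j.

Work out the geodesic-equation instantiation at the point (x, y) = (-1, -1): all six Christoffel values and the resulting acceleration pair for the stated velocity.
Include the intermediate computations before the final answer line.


E = 130/9, F = 77/12, G = 65/16 at the point
E_x = -66, E_y = -22/3, F_x = -233/12, F_y = -7/4, G_x = -7/2, G_y = 0
EG - F^2 = 2521/144;  g^inv = (144/2521) * [[65/16, -77/12], [-77/12, 130/9]]
first-kind symbols [ij,l] = (1/2)(d_i g_jl + d_j g_il - d_l g_ij): [xx,x] = E_x/2 = -33, [xx,y] = F_x - E_y/2 = -63/4, [xy,x] = E_y/2 = -11/3, [xy,y] = G_x/2 = -7/4, [yy,x] = F_y - G_x/2 = 0, [yy,y] = G_y/2 = 0
Gamma^x_ij = (G*[ij,x] - F*[ij,y])/(EG - F^2), Gamma^y_ij = (E*[ij,y] - F*[ij,x])/(EG - F^2)
Gamma_xxx = -4752/2521, Gamma_xxy = -528/2521, Gamma_xyy = 0, Gamma_yxx = -2268/2521, Gamma_yxy = -252/2521, Gamma_yyy = 0
d^2x/dtau^2 = -(Gamma_xxx*(3/2)^2 + 2*Gamma_xxy*(3/2)*(-1/8) + Gamma_xyy*(-1/8)^2) = 10494/2521
d^2y/dtau^2 = -(Gamma_yxx*(3/2)^2 + 2*Gamma_yxy*(3/2)*(-1/8) + Gamma_yyy*(-1/8)^2) = 10017/5042

Answer: Gamma_xxx = -4752/2521, Gamma_xxy = -528/2521, Gamma_xyy = 0, Gamma_yxx = -2268/2521, Gamma_yxy = -252/2521, Gamma_yyy = 0; accelerations (d^2x/dtau^2, d^2y/dtau^2) = (10494/2521, 10017/5042)


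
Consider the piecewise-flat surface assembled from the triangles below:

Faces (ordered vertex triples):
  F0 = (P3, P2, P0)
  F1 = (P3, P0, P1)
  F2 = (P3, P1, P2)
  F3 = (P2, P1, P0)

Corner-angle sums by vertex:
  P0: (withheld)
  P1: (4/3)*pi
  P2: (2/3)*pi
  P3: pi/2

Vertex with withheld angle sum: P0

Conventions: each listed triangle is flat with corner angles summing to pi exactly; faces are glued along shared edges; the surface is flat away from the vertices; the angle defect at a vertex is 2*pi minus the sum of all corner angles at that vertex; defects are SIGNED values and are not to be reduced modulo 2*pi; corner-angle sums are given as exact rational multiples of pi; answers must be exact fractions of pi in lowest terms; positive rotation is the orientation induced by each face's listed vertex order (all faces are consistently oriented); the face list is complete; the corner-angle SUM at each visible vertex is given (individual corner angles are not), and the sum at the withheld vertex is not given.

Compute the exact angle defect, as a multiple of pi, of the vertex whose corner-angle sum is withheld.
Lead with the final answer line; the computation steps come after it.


Answer: defect(P0) = pi/2

V = 4, E = 6, F = 4; chi = V - E + F = 2
Gauss-Bonnet: total defect = 2*pi*chi = 4*pi; visible defects sum to (7/2)*pi


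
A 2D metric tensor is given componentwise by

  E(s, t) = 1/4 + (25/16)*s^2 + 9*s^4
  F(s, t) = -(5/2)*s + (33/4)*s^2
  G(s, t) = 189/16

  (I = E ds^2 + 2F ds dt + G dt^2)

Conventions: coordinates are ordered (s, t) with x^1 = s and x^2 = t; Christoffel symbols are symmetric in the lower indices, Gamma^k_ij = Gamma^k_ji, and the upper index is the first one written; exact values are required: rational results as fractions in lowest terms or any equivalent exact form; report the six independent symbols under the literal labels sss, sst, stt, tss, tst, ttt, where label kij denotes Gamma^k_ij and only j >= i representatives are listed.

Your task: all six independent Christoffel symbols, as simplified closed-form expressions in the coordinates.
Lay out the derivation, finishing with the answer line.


E = 1/4 + (25/16)*s^2 + 9*s^4; F = -(5/2)*s + (33/4)*s^2; G = 189/16
Gamma^k_ij = (1/2) g^{kl} (d_i g_jl + d_j g_il - d_l g_ij), with g^inv = (1/(EG-F^2)) [[G, -F], [-F, E]]
first partials: E_s = (25/8)*s + 36*s^3, E_t = 0, F_s = -5/2 + (33/2)*s, F_t = 0, G_s = 0, G_t = 0
D = EG - F^2 = 189/64 + (3125/256)*s^2 + (165/4)*s^3 + (153/4)*s^4
expanded: Gamma^s_ss = (G E_s - 2F F_s + F E_t)/(2D), Gamma^s_st = (G E_t - F G_s)/(2D), Gamma^s_tt = (2G F_t - G G_s - F G_t)/(2D), Gamma^t_ss = (2E F_s - E E_t - F E_s)/(2D), Gamma^t_st = (E G_s - F E_t)/(2D), Gamma^t_tt = (E G_t - 2F F_t + F G_s)/(2D); substitute and cancel common factors

Answer: Gamma_sss = (19584*s^3 + 15840*s^2 + 3125*s)/(9792*s^4 + 10560*s^3 + 3125*s^2 + 756), Gamma_sst = 0, Gamma_stt = 0, Gamma_tss = (5760*s^4 + 3300*s^3 + 1056*s - 160)/(9792*s^4 + 10560*s^3 + 3125*s^2 + 756), Gamma_tst = 0, Gamma_ttt = 0
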